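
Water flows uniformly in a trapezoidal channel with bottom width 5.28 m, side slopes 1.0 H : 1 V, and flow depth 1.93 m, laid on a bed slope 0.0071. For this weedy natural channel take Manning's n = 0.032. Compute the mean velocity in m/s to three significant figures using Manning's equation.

3.13 m/s

A = (b + z·y)·y = (5.28 + 1.0×1.93)×1.93 = 13.92 m²
P = b + 2y√(1+z²) = 5.28 + 2×1.93×√(1+1.0²) = 10.74 m
R = A/P = 13.92/10.74 = 1.296 m
Q = (1/n)·A·R^(2/3)·S^(1/2) = (1/0.032) × 13.92 × 1.296^(2/3) × 0.0071^(1/2) = 43.55 m³/s
V = Q/A = 43.55/13.92 = 3.130 m/s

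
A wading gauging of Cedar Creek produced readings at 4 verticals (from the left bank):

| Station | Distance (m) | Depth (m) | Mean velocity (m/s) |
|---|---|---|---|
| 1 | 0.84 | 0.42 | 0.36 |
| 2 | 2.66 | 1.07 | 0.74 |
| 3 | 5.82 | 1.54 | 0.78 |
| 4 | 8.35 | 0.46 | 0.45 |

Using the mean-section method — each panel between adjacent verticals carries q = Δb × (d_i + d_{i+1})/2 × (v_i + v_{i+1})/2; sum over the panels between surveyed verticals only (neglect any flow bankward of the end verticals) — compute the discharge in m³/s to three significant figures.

Panel 1-2: Δb = 1.82 m, d̄ = (0.42+1.07)/2 = 0.745, v̄ = (0.36+0.74)/2 = 0.55 → q = 1.82×0.745×0.55 = 0.7457 m³/s
Panel 2-3: Δb = 3.16 m, d̄ = (1.07+1.54)/2 = 1.305, v̄ = (0.74+0.78)/2 = 0.76 → q = 3.16×1.305×0.76 = 3.134 m³/s
Panel 3-4: Δb = 2.53 m, d̄ = (1.54+0.46)/2 = 1, v̄ = (0.78+0.45)/2 = 0.615 → q = 2.53×1×0.615 = 1.556 m³/s
Q = Σ q = 5.436 m³/s

5.44 m³/s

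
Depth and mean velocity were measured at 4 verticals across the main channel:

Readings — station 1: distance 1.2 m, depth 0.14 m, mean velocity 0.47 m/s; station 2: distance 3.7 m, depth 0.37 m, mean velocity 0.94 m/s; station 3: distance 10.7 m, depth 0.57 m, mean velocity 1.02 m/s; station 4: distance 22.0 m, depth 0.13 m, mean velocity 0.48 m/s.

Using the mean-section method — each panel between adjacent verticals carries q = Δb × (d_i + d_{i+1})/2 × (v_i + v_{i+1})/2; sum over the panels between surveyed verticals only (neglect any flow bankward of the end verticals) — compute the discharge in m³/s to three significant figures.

Panel 1-2: Δb = 2.5 m, d̄ = (0.14+0.37)/2 = 0.255, v̄ = (0.47+0.94)/2 = 0.705 → q = 2.5×0.255×0.705 = 0.4494 m³/s
Panel 2-3: Δb = 7 m, d̄ = (0.37+0.57)/2 = 0.47, v̄ = (0.94+1.02)/2 = 0.98 → q = 7×0.47×0.98 = 3.224 m³/s
Panel 3-4: Δb = 11.3 m, d̄ = (0.57+0.13)/2 = 0.35, v̄ = (1.02+0.48)/2 = 0.75 → q = 11.3×0.35×0.75 = 2.966 m³/s
Q = Σ q = 6.640 m³/s

6.64 m³/s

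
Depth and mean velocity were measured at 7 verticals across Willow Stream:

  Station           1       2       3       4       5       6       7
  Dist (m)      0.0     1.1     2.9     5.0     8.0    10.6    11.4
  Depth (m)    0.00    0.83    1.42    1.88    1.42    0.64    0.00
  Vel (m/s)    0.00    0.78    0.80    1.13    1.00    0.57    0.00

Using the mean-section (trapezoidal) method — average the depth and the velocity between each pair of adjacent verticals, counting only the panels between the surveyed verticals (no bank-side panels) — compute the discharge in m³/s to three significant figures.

12.6 m³/s

Panel 1-2: Δb = 1.1 m, d̄ = (0.00+0.83)/2 = 0.415, v̄ = (0.00+0.78)/2 = 0.39 → q = 1.1×0.415×0.39 = 0.1780 m³/s
Panel 2-3: Δb = 1.8 m, d̄ = (0.83+1.42)/2 = 1.125, v̄ = (0.78+0.80)/2 = 0.79 → q = 1.8×1.125×0.79 = 1.600 m³/s
Panel 3-4: Δb = 2.1 m, d̄ = (1.42+1.88)/2 = 1.65, v̄ = (0.80+1.13)/2 = 0.965 → q = 2.1×1.65×0.965 = 3.344 m³/s
Panel 4-5: Δb = 3 m, d̄ = (1.88+1.42)/2 = 1.65, v̄ = (1.13+1.00)/2 = 1.065 → q = 3×1.65×1.065 = 5.272 m³/s
Panel 5-6: Δb = 2.6 m, d̄ = (1.42+0.64)/2 = 1.03, v̄ = (1.00+0.57)/2 = 0.785 → q = 2.6×1.03×0.785 = 2.102 m³/s
Panel 6-7: Δb = 0.8 m, d̄ = (0.64+0.00)/2 = 0.32, v̄ = (0.57+0.00)/2 = 0.285 → q = 0.8×0.32×0.285 = 0.07296 m³/s
Q = Σ q = 12.57 m³/s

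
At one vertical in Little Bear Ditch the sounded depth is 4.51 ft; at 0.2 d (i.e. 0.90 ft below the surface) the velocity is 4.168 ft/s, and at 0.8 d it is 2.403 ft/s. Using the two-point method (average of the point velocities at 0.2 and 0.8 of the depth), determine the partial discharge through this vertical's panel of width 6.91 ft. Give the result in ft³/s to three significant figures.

v̄ = (4.168 + 2.403) / 2 = 3.286 ft/s
q = v̄ × d × w = 3.286 × 4.51 × 6.91 = 102.4 ft³/s

102 ft³/s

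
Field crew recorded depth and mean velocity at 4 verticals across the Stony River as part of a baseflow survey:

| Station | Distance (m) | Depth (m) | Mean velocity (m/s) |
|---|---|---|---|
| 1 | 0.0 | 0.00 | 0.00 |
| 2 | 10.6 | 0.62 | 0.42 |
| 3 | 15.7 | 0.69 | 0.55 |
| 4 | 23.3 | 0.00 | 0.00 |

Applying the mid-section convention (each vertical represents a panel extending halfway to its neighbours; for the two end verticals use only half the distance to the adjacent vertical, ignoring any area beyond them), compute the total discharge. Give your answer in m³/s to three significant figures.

w_2 = (15.7 − 0.0)/2 = 7.85 m; q_2 = 0.42 × 0.62 × 7.85 = 2.044 m³/s
w_3 = (23.3 − 10.6)/2 = 6.35 m; q_3 = 0.55 × 0.69 × 6.35 = 2.410 m³/s
Stations 1, 4 contribute zero (depth or velocity is 0).
Q = Σ qᵢ = 4.454 m³/s

4.45 m³/s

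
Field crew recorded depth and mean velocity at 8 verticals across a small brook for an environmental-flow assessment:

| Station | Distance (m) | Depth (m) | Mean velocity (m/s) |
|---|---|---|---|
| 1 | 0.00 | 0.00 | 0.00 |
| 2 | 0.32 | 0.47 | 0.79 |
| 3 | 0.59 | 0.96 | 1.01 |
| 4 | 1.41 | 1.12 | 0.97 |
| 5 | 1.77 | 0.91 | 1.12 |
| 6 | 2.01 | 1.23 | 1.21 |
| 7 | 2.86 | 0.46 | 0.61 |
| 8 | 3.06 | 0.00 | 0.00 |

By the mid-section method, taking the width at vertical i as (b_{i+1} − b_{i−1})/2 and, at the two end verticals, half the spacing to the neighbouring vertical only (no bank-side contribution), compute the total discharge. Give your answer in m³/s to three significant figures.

2.54 m³/s

w_2 = (0.59 − 0.00)/2 = 0.295 m; q_2 = 0.79 × 0.47 × 0.295 = 0.1095 m³/s
w_3 = (1.41 − 0.32)/2 = 0.545 m; q_3 = 1.01 × 0.96 × 0.545 = 0.5284 m³/s
w_4 = (1.77 − 0.59)/2 = 0.59 m; q_4 = 0.97 × 1.12 × 0.59 = 0.6410 m³/s
w_5 = (2.01 − 1.41)/2 = 0.3 m; q_5 = 1.12 × 0.91 × 0.3 = 0.3058 m³/s
w_6 = (2.86 − 1.77)/2 = 0.545 m; q_6 = 1.21 × 1.23 × 0.545 = 0.8111 m³/s
w_7 = (3.06 − 2.01)/2 = 0.525 m; q_7 = 0.61 × 0.46 × 0.525 = 0.1473 m³/s
Stations 1, 8 contribute zero (depth or velocity is 0).
Q = Σ qᵢ = 2.543 m³/s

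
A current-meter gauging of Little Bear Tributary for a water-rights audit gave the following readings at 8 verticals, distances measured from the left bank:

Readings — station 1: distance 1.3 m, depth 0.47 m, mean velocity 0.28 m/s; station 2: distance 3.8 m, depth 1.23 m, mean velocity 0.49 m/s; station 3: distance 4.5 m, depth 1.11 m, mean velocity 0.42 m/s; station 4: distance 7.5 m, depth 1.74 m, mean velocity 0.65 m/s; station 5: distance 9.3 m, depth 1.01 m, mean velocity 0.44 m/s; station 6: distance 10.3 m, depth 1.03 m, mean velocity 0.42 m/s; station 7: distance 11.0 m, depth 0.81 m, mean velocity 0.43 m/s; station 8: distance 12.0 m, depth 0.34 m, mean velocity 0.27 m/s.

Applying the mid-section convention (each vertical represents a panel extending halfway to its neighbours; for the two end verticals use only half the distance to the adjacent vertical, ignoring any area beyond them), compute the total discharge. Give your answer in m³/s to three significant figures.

6.04 m³/s

w_1 = (3.8 − 1.3)/2 = 1.25 m; q_1 = 0.28 × 0.47 × 1.25 = 0.1645 m³/s
w_2 = (4.5 − 1.3)/2 = 1.6 m; q_2 = 0.49 × 1.23 × 1.6 = 0.9643 m³/s
w_3 = (7.5 − 3.8)/2 = 1.85 m; q_3 = 0.42 × 1.11 × 1.85 = 0.8625 m³/s
w_4 = (9.3 − 4.5)/2 = 2.4 m; q_4 = 0.65 × 1.74 × 2.4 = 2.714 m³/s
w_5 = (10.3 − 7.5)/2 = 1.4 m; q_5 = 0.44 × 1.01 × 1.4 = 0.6222 m³/s
w_6 = (11.0 − 9.3)/2 = 0.85 m; q_6 = 0.42 × 1.03 × 0.85 = 0.3677 m³/s
w_7 = (12.0 − 10.3)/2 = 0.85 m; q_7 = 0.43 × 0.81 × 0.85 = 0.2961 m³/s
w_8 = (12.0 − 11.0)/2 = 0.5 m; q_8 = 0.27 × 0.34 × 0.5 = 0.04590 m³/s
Q = Σ qᵢ = 6.038 m³/s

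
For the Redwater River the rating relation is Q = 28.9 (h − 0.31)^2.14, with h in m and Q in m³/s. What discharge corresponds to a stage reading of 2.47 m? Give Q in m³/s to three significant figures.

150 m³/s

Q = 28.9 × (2.47 − 0.31)^2.14 = 28.9 × 2.16^2.14 = 150.2 m³/s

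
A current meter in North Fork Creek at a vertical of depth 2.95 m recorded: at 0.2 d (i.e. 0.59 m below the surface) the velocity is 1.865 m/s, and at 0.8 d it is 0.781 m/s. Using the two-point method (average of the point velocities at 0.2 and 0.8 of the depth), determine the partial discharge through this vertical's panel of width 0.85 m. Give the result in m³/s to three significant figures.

v̄ = (1.865 + 0.781) / 2 = 1.323 m/s
q = v̄ × d × w = 1.323 × 2.95 × 0.85 = 3.317 m³/s

3.32 m³/s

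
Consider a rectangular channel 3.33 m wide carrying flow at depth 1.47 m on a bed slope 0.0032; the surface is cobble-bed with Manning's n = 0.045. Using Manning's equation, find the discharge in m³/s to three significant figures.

5.22 m³/s

A = b·y = 3.33 × 1.47 = 4.895 m²
P = b + 2y = 3.33 + 2×1.47 = 6.270 m
R = A/P = 4.895/6.270 = 0.7807 m
Q = (1/n)·A·R^(2/3)·S^(1/2) = (1/0.045) × 4.895 × 0.7807^(2/3) × 0.0032^(1/2) = 5.217 m³/s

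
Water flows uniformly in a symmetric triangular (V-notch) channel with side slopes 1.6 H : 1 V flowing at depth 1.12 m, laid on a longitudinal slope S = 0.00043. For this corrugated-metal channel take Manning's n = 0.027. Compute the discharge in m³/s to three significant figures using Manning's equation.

0.938 m³/s

A = z·y² = 1.6×1.12² = 2.007 m²
P = 2y√(1+z²) = 2×1.12×√(1+1.6²) = 4.226 m
R = A/P = 2.007/4.226 = 0.4749 m
Q = (1/n)·A·R^(2/3)·S^(1/2) = (1/0.027) × 2.007 × 0.4749^(2/3) × 0.00043^(1/2) = 0.9382 m³/s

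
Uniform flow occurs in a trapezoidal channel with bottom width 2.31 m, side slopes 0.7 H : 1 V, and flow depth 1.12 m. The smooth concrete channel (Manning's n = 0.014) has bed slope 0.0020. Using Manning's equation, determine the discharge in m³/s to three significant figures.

8.62 m³/s

A = (b + z·y)·y = (2.31 + 0.7×1.12)×1.12 = 3.465 m²
P = b + 2y√(1+z²) = 2.31 + 2×1.12×√(1+0.7²) = 5.044 m
R = A/P = 3.465/5.044 = 0.6870 m
Q = (1/n)·A·R^(2/3)·S^(1/2) = (1/0.014) × 3.465 × 0.6870^(2/3) × 0.0020^(1/2) = 8.618 m³/s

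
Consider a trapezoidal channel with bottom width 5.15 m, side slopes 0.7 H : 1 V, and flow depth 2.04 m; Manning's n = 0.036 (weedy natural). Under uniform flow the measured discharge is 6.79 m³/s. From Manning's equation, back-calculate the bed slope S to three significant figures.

A = (b + z·y)·y = (5.15 + 0.7×2.04)×2.04 = 13.42 m²
P = b + 2y√(1+z²) = 5.15 + 2×2.04×√(1+0.7²) = 10.13 m
R = A/P = 13.42/10.13 = 1.325 m
S = (Q·n / (1·A·R^(2/3)))² = (6.79×0.036 / (1×13.42×1.206))² = 0.0002281

0.000228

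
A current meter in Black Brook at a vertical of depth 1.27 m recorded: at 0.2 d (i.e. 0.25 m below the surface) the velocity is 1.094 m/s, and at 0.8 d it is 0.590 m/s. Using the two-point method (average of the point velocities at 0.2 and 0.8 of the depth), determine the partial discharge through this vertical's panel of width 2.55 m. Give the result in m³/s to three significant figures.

2.73 m³/s

v̄ = (1.094 + 0.590) / 2 = 0.8420 m/s
q = v̄ × d × w = 0.8420 × 1.27 × 2.55 = 2.727 m³/s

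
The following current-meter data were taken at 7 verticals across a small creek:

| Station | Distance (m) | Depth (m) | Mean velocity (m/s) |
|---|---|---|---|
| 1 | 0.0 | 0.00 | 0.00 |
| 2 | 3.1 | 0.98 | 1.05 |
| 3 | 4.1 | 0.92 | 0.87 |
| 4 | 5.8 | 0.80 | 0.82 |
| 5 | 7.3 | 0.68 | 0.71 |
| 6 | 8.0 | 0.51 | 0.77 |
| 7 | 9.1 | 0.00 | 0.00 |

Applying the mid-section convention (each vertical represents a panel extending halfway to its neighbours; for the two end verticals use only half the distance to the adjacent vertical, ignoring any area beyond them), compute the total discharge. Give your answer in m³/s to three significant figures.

5.12 m³/s

w_2 = (4.1 − 0.0)/2 = 2.05 m; q_2 = 1.05 × 0.98 × 2.05 = 2.109 m³/s
w_3 = (5.8 − 3.1)/2 = 1.35 m; q_3 = 0.87 × 0.92 × 1.35 = 1.081 m³/s
w_4 = (7.3 − 4.1)/2 = 1.6 m; q_4 = 0.82 × 0.80 × 1.6 = 1.050 m³/s
w_5 = (8.0 − 5.8)/2 = 1.1 m; q_5 = 0.71 × 0.68 × 1.1 = 0.5311 m³/s
w_6 = (9.1 − 7.3)/2 = 0.9 m; q_6 = 0.77 × 0.51 × 0.9 = 0.3534 m³/s
Stations 1, 7 contribute zero (depth or velocity is 0).
Q = Σ qᵢ = 5.124 m³/s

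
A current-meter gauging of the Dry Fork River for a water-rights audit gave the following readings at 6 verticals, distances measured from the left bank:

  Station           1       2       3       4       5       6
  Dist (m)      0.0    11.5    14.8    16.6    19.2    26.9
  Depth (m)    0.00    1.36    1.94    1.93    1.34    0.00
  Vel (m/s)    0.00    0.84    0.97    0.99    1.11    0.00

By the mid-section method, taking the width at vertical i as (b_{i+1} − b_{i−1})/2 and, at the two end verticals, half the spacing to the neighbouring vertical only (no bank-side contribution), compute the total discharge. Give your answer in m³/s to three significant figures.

25.1 m³/s

w_2 = (14.8 − 0.0)/2 = 7.4 m; q_2 = 0.84 × 1.36 × 7.4 = 8.454 m³/s
w_3 = (16.6 − 11.5)/2 = 2.55 m; q_3 = 0.97 × 1.94 × 2.55 = 4.799 m³/s
w_4 = (19.2 − 14.8)/2 = 2.2 m; q_4 = 0.99 × 1.93 × 2.2 = 4.204 m³/s
w_5 = (26.9 − 16.6)/2 = 5.15 m; q_5 = 1.11 × 1.34 × 5.15 = 7.660 m³/s
Stations 1, 6 contribute zero (depth or velocity is 0).
Q = Σ qᵢ = 25.12 m³/s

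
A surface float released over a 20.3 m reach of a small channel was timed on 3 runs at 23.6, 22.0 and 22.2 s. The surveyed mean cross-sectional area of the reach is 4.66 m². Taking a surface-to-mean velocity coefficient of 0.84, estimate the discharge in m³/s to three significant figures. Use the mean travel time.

3.52 m³/s

t̄ = (23.6 + 22.0 + 22.2) / 3 = 22.6 s
v_surface = L / t̄ = 20.3 / 22.6 = 0.8982 m/s
v_mean = 0.84 × 0.8982 = 0.7545 m/s
Q = A × v_mean = 4.66 × 0.7545 = 3.516 m³/s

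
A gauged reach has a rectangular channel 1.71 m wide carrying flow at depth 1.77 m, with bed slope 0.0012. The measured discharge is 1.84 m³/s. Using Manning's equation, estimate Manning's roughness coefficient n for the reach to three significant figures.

0.0395

A = b·y = 1.71 × 1.77 = 3.027 m²
P = b + 2y = 1.71 + 2×1.77 = 5.250 m
R = A/P = 3.027/5.250 = 0.5765 m
n = (1/Q)·A·R^(2/3)·S^(1/2) = (1/1.84) × 3.027 × 0.6927 × 0.03464 = 0.03947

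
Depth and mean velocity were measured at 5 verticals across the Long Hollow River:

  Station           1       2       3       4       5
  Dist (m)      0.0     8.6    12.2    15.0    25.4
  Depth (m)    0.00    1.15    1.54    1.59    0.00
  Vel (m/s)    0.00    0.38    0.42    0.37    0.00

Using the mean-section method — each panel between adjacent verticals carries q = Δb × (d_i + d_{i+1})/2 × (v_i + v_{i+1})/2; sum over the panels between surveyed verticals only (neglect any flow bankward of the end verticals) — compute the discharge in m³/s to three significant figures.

6.14 m³/s

Panel 1-2: Δb = 8.6 m, d̄ = (0.00+1.15)/2 = 0.575, v̄ = (0.00+0.38)/2 = 0.19 → q = 8.6×0.575×0.19 = 0.9396 m³/s
Panel 2-3: Δb = 3.6 m, d̄ = (1.15+1.54)/2 = 1.345, v̄ = (0.38+0.42)/2 = 0.4 → q = 3.6×1.345×0.4 = 1.937 m³/s
Panel 3-4: Δb = 2.8 m, d̄ = (1.54+1.59)/2 = 1.565, v̄ = (0.42+0.37)/2 = 0.395 → q = 2.8×1.565×0.395 = 1.731 m³/s
Panel 4-5: Δb = 10.4 m, d̄ = (1.59+0.00)/2 = 0.795, v̄ = (0.37+0.00)/2 = 0.185 → q = 10.4×0.795×0.185 = 1.530 m³/s
Q = Σ q = 6.137 m³/s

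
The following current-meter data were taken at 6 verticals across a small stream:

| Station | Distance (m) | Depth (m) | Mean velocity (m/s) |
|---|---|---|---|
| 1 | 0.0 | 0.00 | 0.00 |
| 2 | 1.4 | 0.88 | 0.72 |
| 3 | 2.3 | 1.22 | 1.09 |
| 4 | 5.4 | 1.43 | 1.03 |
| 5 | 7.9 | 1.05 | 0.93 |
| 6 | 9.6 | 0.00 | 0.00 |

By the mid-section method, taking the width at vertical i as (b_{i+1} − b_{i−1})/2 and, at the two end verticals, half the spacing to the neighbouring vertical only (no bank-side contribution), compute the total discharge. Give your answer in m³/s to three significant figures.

w_2 = (2.3 − 0.0)/2 = 1.15 m; q_2 = 0.72 × 0.88 × 1.15 = 0.7286 m³/s
w_3 = (5.4 − 1.4)/2 = 2 m; q_3 = 1.09 × 1.22 × 2 = 2.660 m³/s
w_4 = (7.9 − 2.3)/2 = 2.8 m; q_4 = 1.03 × 1.43 × 2.8 = 4.124 m³/s
w_5 = (9.6 − 5.4)/2 = 2.1 m; q_5 = 0.93 × 1.05 × 2.1 = 2.051 m³/s
Stations 1, 6 contribute zero (depth or velocity is 0).
Q = Σ qᵢ = 9.563 m³/s

9.56 m³/s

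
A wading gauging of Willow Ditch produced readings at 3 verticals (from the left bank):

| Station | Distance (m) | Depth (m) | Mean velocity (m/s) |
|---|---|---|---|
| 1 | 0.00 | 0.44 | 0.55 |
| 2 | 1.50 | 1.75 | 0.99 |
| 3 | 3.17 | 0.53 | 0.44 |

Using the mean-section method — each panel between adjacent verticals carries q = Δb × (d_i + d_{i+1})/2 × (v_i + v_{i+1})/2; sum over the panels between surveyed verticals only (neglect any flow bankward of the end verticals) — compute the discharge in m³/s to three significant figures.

Panel 1-2: Δb = 1.5 m, d̄ = (0.44+1.75)/2 = 1.095, v̄ = (0.55+0.99)/2 = 0.77 → q = 1.5×1.095×0.77 = 1.265 m³/s
Panel 2-3: Δb = 1.67 m, d̄ = (1.75+0.53)/2 = 1.14, v̄ = (0.99+0.44)/2 = 0.715 → q = 1.67×1.14×0.715 = 1.361 m³/s
Q = Σ q = 2.626 m³/s

2.63 m³/s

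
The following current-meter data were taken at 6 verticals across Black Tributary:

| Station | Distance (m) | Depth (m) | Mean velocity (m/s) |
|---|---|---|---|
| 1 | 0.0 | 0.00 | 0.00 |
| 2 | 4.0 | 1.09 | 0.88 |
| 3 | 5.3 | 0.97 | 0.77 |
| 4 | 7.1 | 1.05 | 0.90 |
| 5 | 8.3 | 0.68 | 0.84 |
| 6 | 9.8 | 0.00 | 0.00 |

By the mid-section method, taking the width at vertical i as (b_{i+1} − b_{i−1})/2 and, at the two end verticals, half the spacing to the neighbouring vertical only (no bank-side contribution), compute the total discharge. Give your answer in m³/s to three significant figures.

5.89 m³/s

w_2 = (5.3 − 0.0)/2 = 2.65 m; q_2 = 0.88 × 1.09 × 2.65 = 2.542 m³/s
w_3 = (7.1 − 4.0)/2 = 1.55 m; q_3 = 0.77 × 0.97 × 1.55 = 1.158 m³/s
w_4 = (8.3 − 5.3)/2 = 1.5 m; q_4 = 0.90 × 1.05 × 1.5 = 1.418 m³/s
w_5 = (9.8 − 7.1)/2 = 1.35 m; q_5 = 0.84 × 0.68 × 1.35 = 0.7711 m³/s
Stations 1, 6 contribute zero (depth or velocity is 0).
Q = Σ qᵢ = 5.888 m³/s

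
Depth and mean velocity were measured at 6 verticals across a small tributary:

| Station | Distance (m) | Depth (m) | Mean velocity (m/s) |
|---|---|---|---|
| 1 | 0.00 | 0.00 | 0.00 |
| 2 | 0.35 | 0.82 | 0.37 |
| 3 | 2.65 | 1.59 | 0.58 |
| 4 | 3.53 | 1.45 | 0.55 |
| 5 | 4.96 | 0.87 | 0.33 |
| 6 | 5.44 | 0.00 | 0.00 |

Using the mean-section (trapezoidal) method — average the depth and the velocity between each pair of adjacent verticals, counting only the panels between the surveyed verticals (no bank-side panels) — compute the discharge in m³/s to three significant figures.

2.86 m³/s

Panel 1-2: Δb = 0.35 m, d̄ = (0.00+0.82)/2 = 0.41, v̄ = (0.00+0.37)/2 = 0.185 → q = 0.35×0.41×0.185 = 0.02655 m³/s
Panel 2-3: Δb = 2.3 m, d̄ = (0.82+1.59)/2 = 1.205, v̄ = (0.37+0.58)/2 = 0.475 → q = 2.3×1.205×0.475 = 1.316 m³/s
Panel 3-4: Δb = 0.88 m, d̄ = (1.59+1.45)/2 = 1.52, v̄ = (0.58+0.55)/2 = 0.565 → q = 0.88×1.52×0.565 = 0.7557 m³/s
Panel 4-5: Δb = 1.43 m, d̄ = (1.45+0.87)/2 = 1.16, v̄ = (0.55+0.33)/2 = 0.44 → q = 1.43×1.16×0.44 = 0.7299 m³/s
Panel 5-6: Δb = 0.48 m, d̄ = (0.87+0.00)/2 = 0.435, v̄ = (0.33+0.00)/2 = 0.165 → q = 0.48×0.435×0.165 = 0.03445 m³/s
Q = Σ q = 2.863 m³/s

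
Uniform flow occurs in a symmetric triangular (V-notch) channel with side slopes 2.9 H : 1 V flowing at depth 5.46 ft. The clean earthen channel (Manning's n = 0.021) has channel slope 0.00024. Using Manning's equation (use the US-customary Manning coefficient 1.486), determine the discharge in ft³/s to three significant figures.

178 ft³/s

A = z·y² = 2.9×5.46² = 86.45 ft²
P = 2y√(1+z²) = 2×5.46×√(1+2.9²) = 33.50 ft
R = A/P = 86.45/33.50 = 2.581 ft
Q = (1.486/n)·A·R^(2/3)·S^(1/2) = (1.486/0.021) × 86.45 × 2.581^(2/3) × 0.00024^(1/2) = 178.3 ft³/s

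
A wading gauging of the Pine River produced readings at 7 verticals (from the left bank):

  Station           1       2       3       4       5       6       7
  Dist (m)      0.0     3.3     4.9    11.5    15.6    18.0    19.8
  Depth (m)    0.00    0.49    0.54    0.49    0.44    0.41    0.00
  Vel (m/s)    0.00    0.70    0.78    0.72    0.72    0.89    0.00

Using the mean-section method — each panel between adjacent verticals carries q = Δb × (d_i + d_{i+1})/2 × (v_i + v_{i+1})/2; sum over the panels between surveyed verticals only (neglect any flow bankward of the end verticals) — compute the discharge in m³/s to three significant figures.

Panel 1-2: Δb = 3.3 m, d̄ = (0.00+0.49)/2 = 0.245, v̄ = (0.00+0.70)/2 = 0.35 → q = 3.3×0.245×0.35 = 0.2830 m³/s
Panel 2-3: Δb = 1.6 m, d̄ = (0.49+0.54)/2 = 0.515, v̄ = (0.70+0.78)/2 = 0.74 → q = 1.6×0.515×0.74 = 0.6098 m³/s
Panel 3-4: Δb = 6.6 m, d̄ = (0.54+0.49)/2 = 0.515, v̄ = (0.78+0.72)/2 = 0.75 → q = 6.6×0.515×0.75 = 2.549 m³/s
Panel 4-5: Δb = 4.1 m, d̄ = (0.49+0.44)/2 = 0.465, v̄ = (0.72+0.72)/2 = 0.72 → q = 4.1×0.465×0.72 = 1.373 m³/s
Panel 5-6: Δb = 2.4 m, d̄ = (0.44+0.41)/2 = 0.425, v̄ = (0.72+0.89)/2 = 0.805 → q = 2.4×0.425×0.805 = 0.8211 m³/s
Panel 6-7: Δb = 1.8 m, d̄ = (0.41+0.00)/2 = 0.205, v̄ = (0.89+0.00)/2 = 0.445 → q = 1.8×0.205×0.445 = 0.1642 m³/s
Q = Σ q = 5.800 m³/s

5.80 m³/s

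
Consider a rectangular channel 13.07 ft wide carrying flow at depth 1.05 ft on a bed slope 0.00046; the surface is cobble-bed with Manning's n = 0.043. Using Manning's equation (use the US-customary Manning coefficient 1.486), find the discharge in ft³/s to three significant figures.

9.51 ft³/s

A = b·y = 13.07 × 1.05 = 13.72 ft²
P = b + 2y = 13.07 + 2×1.05 = 15.17 ft
R = A/P = 13.72/15.17 = 0.9046 ft
Q = (1.486/n)·A·R^(2/3)·S^(1/2) = (1.486/0.043) × 13.72 × 0.9046^(2/3) × 0.00046^(1/2) = 9.514 ft³/s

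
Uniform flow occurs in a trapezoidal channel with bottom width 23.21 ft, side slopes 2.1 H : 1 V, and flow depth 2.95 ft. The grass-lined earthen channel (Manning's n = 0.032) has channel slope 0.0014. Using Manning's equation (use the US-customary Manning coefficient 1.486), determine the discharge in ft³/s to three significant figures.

266 ft³/s

A = (b + z·y)·y = (23.21 + 2.1×2.95)×2.95 = 86.74 ft²
P = b + 2y√(1+z²) = 23.21 + 2×2.95×√(1+2.1²) = 36.93 ft
R = A/P = 86.74/36.93 = 2.349 ft
Q = (1.486/n)·A·R^(2/3)·S^(1/2) = (1.486/0.032) × 86.74 × 2.349^(2/3) × 0.0014^(1/2) = 266.3 ft³/s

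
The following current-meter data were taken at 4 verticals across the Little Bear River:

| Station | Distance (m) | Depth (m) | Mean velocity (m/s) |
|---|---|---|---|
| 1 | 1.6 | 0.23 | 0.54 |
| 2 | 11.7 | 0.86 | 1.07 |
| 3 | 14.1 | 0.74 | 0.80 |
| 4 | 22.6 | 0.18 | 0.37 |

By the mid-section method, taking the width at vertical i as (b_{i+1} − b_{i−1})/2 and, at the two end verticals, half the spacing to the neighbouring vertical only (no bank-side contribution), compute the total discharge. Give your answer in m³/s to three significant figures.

9.89 m³/s

w_1 = (11.7 − 1.6)/2 = 5.05 m; q_1 = 0.54 × 0.23 × 5.05 = 0.6272 m³/s
w_2 = (14.1 − 1.6)/2 = 6.25 m; q_2 = 1.07 × 0.86 × 6.25 = 5.751 m³/s
w_3 = (22.6 − 11.7)/2 = 5.45 m; q_3 = 0.80 × 0.74 × 5.45 = 3.226 m³/s
w_4 = (22.6 − 14.1)/2 = 4.25 m; q_4 = 0.37 × 0.18 × 4.25 = 0.2831 m³/s
Q = Σ qᵢ = 9.888 m³/s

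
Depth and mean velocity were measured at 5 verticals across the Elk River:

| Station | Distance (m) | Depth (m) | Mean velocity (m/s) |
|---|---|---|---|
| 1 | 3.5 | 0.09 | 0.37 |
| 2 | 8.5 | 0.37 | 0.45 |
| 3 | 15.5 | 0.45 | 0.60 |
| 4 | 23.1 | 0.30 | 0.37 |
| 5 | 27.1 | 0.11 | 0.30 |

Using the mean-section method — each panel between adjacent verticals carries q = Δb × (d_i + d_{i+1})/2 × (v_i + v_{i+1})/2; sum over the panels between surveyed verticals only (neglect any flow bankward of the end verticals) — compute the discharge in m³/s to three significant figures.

Panel 1-2: Δb = 5 m, d̄ = (0.09+0.37)/2 = 0.23, v̄ = (0.37+0.45)/2 = 0.41 → q = 5×0.23×0.41 = 0.4715 m³/s
Panel 2-3: Δb = 7 m, d̄ = (0.37+0.45)/2 = 0.41, v̄ = (0.45+0.60)/2 = 0.525 → q = 7×0.41×0.525 = 1.507 m³/s
Panel 3-4: Δb = 7.6 m, d̄ = (0.45+0.30)/2 = 0.375, v̄ = (0.60+0.37)/2 = 0.485 → q = 7.6×0.375×0.485 = 1.382 m³/s
Panel 4-5: Δb = 4 m, d̄ = (0.30+0.11)/2 = 0.205, v̄ = (0.37+0.30)/2 = 0.335 → q = 4×0.205×0.335 = 0.2747 m³/s
Q = Σ q = 3.635 m³/s

3.64 m³/s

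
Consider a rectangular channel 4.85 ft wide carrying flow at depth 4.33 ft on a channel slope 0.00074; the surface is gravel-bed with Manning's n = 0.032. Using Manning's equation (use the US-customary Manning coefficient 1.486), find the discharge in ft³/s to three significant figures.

35.6 ft³/s

A = b·y = 4.85 × 4.33 = 21.00 ft²
P = b + 2y = 4.85 + 2×4.33 = 13.51 ft
R = A/P = 21.00/13.51 = 1.554 ft
Q = (1.486/n)·A·R^(2/3)·S^(1/2) = (1.486/0.032) × 21.00 × 1.554^(2/3) × 0.00074^(1/2) = 35.60 ft³/s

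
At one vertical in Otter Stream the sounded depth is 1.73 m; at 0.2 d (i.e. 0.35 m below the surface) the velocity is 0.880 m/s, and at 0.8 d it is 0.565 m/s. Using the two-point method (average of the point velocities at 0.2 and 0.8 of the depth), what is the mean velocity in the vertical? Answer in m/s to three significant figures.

v̄ = (0.880 + 0.565) / 2 = 0.7225 m/s

0.723 m/s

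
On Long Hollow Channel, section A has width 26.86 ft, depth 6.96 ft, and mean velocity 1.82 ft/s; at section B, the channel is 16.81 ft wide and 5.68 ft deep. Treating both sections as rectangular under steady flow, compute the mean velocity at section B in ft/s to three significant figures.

Q = A₁V₁ = (26.86×6.96) × 1.82 = 340.2 ft³/s
A₂ = 16.81 × 5.68 = 95.48 ft²
V₂ = Q/A₂ = 340.2/95.48 = 3.563 ft/s

3.56 ft/s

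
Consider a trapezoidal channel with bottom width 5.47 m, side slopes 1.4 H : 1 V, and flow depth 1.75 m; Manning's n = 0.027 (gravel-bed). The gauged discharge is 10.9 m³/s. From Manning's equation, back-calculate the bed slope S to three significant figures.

A = (b + z·y)·y = (5.47 + 1.4×1.75)×1.75 = 13.86 m²
P = b + 2y√(1+z²) = 5.47 + 2×1.75×√(1+1.4²) = 11.49 m
R = A/P = 13.86/11.49 = 1.206 m
S = (Q·n / (1·A·R^(2/3)))² = (10.9×0.027 / (1×13.86×1.133))² = 0.0003512

0.000351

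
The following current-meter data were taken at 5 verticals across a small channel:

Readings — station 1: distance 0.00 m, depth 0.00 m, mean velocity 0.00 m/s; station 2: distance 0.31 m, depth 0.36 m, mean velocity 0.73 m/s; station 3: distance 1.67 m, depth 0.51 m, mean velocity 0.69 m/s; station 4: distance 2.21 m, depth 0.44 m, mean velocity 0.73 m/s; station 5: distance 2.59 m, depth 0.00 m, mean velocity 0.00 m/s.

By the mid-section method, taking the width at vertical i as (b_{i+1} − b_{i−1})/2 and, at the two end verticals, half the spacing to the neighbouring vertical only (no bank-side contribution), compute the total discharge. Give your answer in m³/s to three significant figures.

0.701 m³/s

w_2 = (1.67 − 0.00)/2 = 0.835 m; q_2 = 0.73 × 0.36 × 0.835 = 0.2194 m³/s
w_3 = (2.21 − 0.31)/2 = 0.95 m; q_3 = 0.69 × 0.51 × 0.95 = 0.3343 m³/s
w_4 = (2.59 − 1.67)/2 = 0.46 m; q_4 = 0.73 × 0.44 × 0.46 = 0.1478 m³/s
Stations 1, 5 contribute zero (depth or velocity is 0).
Q = Σ qᵢ = 0.7015 m³/s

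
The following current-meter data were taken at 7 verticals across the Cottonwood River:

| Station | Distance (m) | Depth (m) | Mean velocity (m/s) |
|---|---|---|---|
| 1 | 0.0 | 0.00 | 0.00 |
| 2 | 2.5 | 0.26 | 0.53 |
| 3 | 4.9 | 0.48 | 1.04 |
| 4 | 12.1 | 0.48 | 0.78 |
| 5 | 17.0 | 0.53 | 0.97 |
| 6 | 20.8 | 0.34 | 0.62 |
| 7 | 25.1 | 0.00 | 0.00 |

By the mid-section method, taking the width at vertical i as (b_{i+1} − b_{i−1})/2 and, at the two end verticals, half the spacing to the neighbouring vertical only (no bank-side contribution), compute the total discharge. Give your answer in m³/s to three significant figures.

w_2 = (4.9 − 0.0)/2 = 2.45 m; q_2 = 0.53 × 0.26 × 2.45 = 0.3376 m³/s
w_3 = (12.1 − 2.5)/2 = 4.8 m; q_3 = 1.04 × 0.48 × 4.8 = 2.396 m³/s
w_4 = (17.0 − 4.9)/2 = 6.05 m; q_4 = 0.78 × 0.48 × 6.05 = 2.265 m³/s
w_5 = (20.8 − 12.1)/2 = 4.35 m; q_5 = 0.97 × 0.53 × 4.35 = 2.236 m³/s
w_6 = (25.1 − 17.0)/2 = 4.05 m; q_6 = 0.62 × 0.34 × 4.05 = 0.8537 m³/s
Stations 1, 7 contribute zero (depth or velocity is 0).
Q = Σ qᵢ = 8.089 m³/s

8.09 m³/s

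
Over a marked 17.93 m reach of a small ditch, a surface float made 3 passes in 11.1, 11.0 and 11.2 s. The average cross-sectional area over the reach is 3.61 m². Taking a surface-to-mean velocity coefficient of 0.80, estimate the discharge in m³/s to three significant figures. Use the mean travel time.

4.67 m³/s

t̄ = (11.1 + 11.0 + 11.2) / 3 = 11.1 s
v_surface = L / t̄ = 17.93 / 11.1 = 1.615 m/s
v_mean = 0.80 × 1.615 = 1.292 m/s
Q = A × v_mean = 3.61 × 1.292 = 4.665 m³/s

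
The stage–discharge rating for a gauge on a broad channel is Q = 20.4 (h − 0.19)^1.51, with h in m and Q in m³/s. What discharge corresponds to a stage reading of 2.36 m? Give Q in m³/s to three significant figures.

Q = 20.4 × (2.36 − 0.19)^1.51 = 20.4 × 2.17^1.51 = 65.72 m³/s

65.7 m³/s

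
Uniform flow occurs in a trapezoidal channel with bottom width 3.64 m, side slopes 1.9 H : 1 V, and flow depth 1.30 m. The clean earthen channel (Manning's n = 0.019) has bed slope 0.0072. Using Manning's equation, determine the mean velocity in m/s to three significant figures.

4.04 m/s

A = (b + z·y)·y = (3.64 + 1.9×1.30)×1.30 = 7.943 m²
P = b + 2y√(1+z²) = 3.64 + 2×1.30×√(1+1.9²) = 9.222 m
R = A/P = 7.943/9.222 = 0.8613 m
Q = (1/n)·A·R^(2/3)·S^(1/2) = (1/0.019) × 7.943 × 0.8613^(2/3) × 0.0072^(1/2) = 32.11 m³/s
V = Q/A = 32.11/7.943 = 4.043 m/s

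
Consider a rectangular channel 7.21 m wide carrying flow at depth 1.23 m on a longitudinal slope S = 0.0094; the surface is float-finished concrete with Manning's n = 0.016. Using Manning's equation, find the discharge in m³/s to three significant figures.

50.7 m³/s

A = b·y = 7.21 × 1.23 = 8.868 m²
P = b + 2y = 7.21 + 2×1.23 = 9.670 m
R = A/P = 8.868/9.670 = 0.9171 m
Q = (1/n)·A·R^(2/3)·S^(1/2) = (1/0.016) × 8.868 × 0.9171^(2/3) × 0.0094^(1/2) = 50.73 m³/s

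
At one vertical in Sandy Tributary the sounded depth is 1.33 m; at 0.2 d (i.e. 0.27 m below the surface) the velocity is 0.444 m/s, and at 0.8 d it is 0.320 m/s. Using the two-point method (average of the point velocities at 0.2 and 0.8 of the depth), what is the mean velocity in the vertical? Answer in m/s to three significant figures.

0.382 m/s

v̄ = (0.444 + 0.320) / 2 = 0.3820 m/s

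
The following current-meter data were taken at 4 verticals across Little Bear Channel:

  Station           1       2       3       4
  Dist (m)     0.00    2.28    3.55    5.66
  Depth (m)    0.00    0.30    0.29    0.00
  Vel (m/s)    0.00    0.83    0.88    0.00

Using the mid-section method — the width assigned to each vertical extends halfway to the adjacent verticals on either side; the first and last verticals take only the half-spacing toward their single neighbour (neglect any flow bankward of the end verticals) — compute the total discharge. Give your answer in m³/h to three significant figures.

3140 m³/h

w_2 = (3.55 − 0.00)/2 = 1.775 m; q_2 = 0.83 × 0.30 × 1.775 = 0.4420 m³/s
w_3 = (5.66 − 2.28)/2 = 1.69 m; q_3 = 0.88 × 0.29 × 1.69 = 0.4313 m³/s
Stations 1, 4 contribute zero (depth or velocity is 0).
Q = Σ qᵢ = 0.8733 m³/s
= 0.8733 × 3600 = 3144 m³/h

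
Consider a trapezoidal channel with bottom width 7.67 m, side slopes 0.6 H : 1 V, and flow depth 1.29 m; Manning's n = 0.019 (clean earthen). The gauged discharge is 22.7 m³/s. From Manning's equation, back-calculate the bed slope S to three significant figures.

0.00153

A = (b + z·y)·y = (7.67 + 0.6×1.29)×1.29 = 10.89 m²
P = b + 2y√(1+z²) = 7.67 + 2×1.29×√(1+0.6²) = 10.68 m
R = A/P = 10.89/10.68 = 1.020 m
S = (Q·n / (1·A·R^(2/3)))² = (22.7×0.019 / (1×10.89×1.013))² = 0.001527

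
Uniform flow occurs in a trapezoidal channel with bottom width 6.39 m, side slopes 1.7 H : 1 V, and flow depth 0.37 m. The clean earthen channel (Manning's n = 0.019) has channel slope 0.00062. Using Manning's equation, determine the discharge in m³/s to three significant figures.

A = (b + z·y)·y = (6.39 + 1.7×0.37)×0.37 = 2.597 m²
P = b + 2y√(1+z²) = 6.39 + 2×0.37×√(1+1.7²) = 7.850 m
R = A/P = 2.597/7.850 = 0.3309 m
Q = (1/n)·A·R^(2/3)·S^(1/2) = (1/0.019) × 2.597 × 0.3309^(2/3) × 0.00062^(1/2) = 1.628 m³/s

1.63 m³/s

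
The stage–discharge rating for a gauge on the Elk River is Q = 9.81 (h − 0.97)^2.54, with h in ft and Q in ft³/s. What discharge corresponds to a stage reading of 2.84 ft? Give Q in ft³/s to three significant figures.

48.1 ft³/s

Q = 9.81 × (2.84 − 0.97)^2.54 = 9.81 × 1.87^2.54 = 48.10 ft³/s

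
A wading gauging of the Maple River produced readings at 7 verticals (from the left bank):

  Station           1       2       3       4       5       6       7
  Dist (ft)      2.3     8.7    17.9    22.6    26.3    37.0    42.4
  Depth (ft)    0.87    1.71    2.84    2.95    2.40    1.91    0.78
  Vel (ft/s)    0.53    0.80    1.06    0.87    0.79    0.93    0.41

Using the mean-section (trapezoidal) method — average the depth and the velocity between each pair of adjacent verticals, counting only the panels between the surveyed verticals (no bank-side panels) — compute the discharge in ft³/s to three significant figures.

Panel 1-2: Δb = 6.4 ft, d̄ = (0.87+1.71)/2 = 1.29, v̄ = (0.53+0.80)/2 = 0.665 → q = 6.4×1.29×0.665 = 5.490 ft³/s
Panel 2-3: Δb = 9.2 ft, d̄ = (1.71+2.84)/2 = 2.275, v̄ = (0.80+1.06)/2 = 0.93 → q = 9.2×2.275×0.93 = 19.46 ft³/s
Panel 3-4: Δb = 4.7 ft, d̄ = (2.84+2.95)/2 = 2.895, v̄ = (1.06+0.87)/2 = 0.965 → q = 4.7×2.895×0.965 = 13.13 ft³/s
Panel 4-5: Δb = 3.7 ft, d̄ = (2.95+2.40)/2 = 2.675, v̄ = (0.87+0.79)/2 = 0.83 → q = 3.7×2.675×0.83 = 8.215 ft³/s
Panel 5-6: Δb = 10.7 ft, d̄ = (2.40+1.91)/2 = 2.155, v̄ = (0.79+0.93)/2 = 0.86 → q = 10.7×2.155×0.86 = 19.83 ft³/s
Panel 6-7: Δb = 5.4 ft, d̄ = (1.91+0.78)/2 = 1.345, v̄ = (0.93+0.41)/2 = 0.67 → q = 5.4×1.345×0.67 = 4.866 ft³/s
Q = Σ q = 71.00 ft³/s

71.0 ft³/s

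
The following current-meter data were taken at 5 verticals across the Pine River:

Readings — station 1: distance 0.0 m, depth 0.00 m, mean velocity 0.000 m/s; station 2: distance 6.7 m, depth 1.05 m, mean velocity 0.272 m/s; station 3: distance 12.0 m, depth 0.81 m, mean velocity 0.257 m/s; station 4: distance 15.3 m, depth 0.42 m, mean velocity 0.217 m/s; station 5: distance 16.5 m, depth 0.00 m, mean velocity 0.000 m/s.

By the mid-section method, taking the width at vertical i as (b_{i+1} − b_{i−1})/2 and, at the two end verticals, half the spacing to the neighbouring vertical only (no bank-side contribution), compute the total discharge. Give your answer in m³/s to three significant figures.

w_2 = (12.0 − 0.0)/2 = 6 m; q_2 = 0.272 × 1.05 × 6 = 1.714 m³/s
w_3 = (15.3 − 6.7)/2 = 4.3 m; q_3 = 0.257 × 0.81 × 4.3 = 0.8951 m³/s
w_4 = (16.5 − 12.0)/2 = 2.25 m; q_4 = 0.217 × 0.42 × 2.25 = 0.2051 m³/s
Stations 1, 5 contribute zero (depth or velocity is 0).
Q = Σ qᵢ = 2.814 m³/s

2.81 m³/s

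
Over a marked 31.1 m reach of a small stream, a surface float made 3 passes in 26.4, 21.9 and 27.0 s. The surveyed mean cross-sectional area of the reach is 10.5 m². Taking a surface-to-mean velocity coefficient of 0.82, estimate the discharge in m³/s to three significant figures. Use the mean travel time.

10.7 m³/s

t̄ = (26.4 + 21.9 + 27.0) / 3 = 25.1 s
v_surface = L / t̄ = 31.1 / 25.1 = 1.239 m/s
v_mean = 0.82 × 1.239 = 1.016 m/s
Q = A × v_mean = 10.5 × 1.016 = 10.67 m³/s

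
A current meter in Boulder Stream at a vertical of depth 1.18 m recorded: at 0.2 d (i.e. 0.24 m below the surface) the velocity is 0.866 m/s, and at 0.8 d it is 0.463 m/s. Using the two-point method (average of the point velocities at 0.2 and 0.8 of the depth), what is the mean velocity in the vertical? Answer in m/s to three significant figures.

v̄ = (0.866 + 0.463) / 2 = 0.6645 m/s

0.665 m/s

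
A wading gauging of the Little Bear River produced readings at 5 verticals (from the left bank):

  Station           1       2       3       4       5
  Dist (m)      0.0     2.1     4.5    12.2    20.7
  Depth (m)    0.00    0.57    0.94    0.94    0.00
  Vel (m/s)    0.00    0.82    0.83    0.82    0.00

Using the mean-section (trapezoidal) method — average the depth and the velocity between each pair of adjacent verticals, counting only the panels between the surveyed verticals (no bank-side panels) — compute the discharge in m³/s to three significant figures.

9.35 m³/s

Panel 1-2: Δb = 2.1 m, d̄ = (0.00+0.57)/2 = 0.285, v̄ = (0.00+0.82)/2 = 0.41 → q = 2.1×0.285×0.41 = 0.2454 m³/s
Panel 2-3: Δb = 2.4 m, d̄ = (0.57+0.94)/2 = 0.755, v̄ = (0.82+0.83)/2 = 0.825 → q = 2.4×0.755×0.825 = 1.495 m³/s
Panel 3-4: Δb = 7.7 m, d̄ = (0.94+0.94)/2 = 0.94, v̄ = (0.83+0.82)/2 = 0.825 → q = 7.7×0.94×0.825 = 5.971 m³/s
Panel 4-5: Δb = 8.5 m, d̄ = (0.94+0.00)/2 = 0.47, v̄ = (0.82+0.00)/2 = 0.41 → q = 8.5×0.47×0.41 = 1.638 m³/s
Q = Σ q = 9.350 m³/s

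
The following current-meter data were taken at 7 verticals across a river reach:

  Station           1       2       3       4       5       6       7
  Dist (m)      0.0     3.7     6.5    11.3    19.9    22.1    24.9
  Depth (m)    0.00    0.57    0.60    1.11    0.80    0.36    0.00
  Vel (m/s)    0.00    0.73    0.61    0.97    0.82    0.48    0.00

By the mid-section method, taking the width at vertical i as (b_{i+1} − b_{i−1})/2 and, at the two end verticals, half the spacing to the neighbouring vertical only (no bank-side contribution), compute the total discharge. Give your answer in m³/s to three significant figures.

13.9 m³/s

w_2 = (6.5 − 0.0)/2 = 3.25 m; q_2 = 0.73 × 0.57 × 3.25 = 1.352 m³/s
w_3 = (11.3 − 3.7)/2 = 3.8 m; q_3 = 0.61 × 0.60 × 3.8 = 1.391 m³/s
w_4 = (19.9 − 6.5)/2 = 6.7 m; q_4 = 0.97 × 1.11 × 6.7 = 7.214 m³/s
w_5 = (22.1 − 11.3)/2 = 5.4 m; q_5 = 0.82 × 0.80 × 5.4 = 3.542 m³/s
w_6 = (24.9 − 19.9)/2 = 2.5 m; q_6 = 0.48 × 0.36 × 2.5 = 0.4320 m³/s
Stations 1, 7 contribute zero (depth or velocity is 0).
Q = Σ qᵢ = 13.93 m³/s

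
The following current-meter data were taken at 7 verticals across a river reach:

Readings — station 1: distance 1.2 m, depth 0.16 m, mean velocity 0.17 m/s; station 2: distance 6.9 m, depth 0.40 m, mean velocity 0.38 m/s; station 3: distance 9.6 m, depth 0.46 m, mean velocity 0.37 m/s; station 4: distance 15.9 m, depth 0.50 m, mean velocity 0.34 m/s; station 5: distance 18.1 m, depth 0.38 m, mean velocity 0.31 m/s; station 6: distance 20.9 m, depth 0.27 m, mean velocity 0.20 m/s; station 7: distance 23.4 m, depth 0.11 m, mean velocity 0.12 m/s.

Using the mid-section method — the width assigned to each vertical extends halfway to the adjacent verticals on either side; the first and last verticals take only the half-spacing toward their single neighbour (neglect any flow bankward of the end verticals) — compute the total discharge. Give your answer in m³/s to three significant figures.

2.66 m³/s

w_1 = (6.9 − 1.2)/2 = 2.85 m; q_1 = 0.17 × 0.16 × 2.85 = 0.07752 m³/s
w_2 = (9.6 − 1.2)/2 = 4.2 m; q_2 = 0.38 × 0.40 × 4.2 = 0.6384 m³/s
w_3 = (15.9 − 6.9)/2 = 4.5 m; q_3 = 0.37 × 0.46 × 4.5 = 0.7659 m³/s
w_4 = (18.1 − 9.6)/2 = 4.25 m; q_4 = 0.34 × 0.50 × 4.25 = 0.7225 m³/s
w_5 = (20.9 − 15.9)/2 = 2.5 m; q_5 = 0.31 × 0.38 × 2.5 = 0.2945 m³/s
w_6 = (23.4 − 18.1)/2 = 2.65 m; q_6 = 0.20 × 0.27 × 2.65 = 0.1431 m³/s
w_7 = (23.4 − 20.9)/2 = 1.25 m; q_7 = 0.12 × 0.11 × 1.25 = 0.01650 m³/s
Q = Σ qᵢ = 2.658 m³/s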